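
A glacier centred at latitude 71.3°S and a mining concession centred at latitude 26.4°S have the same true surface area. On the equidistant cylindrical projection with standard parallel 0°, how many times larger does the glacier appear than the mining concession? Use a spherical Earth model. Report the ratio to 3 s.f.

Plate carrée maps x = Rλ, y = Rφ. The meridian scale is h = 1 and the parallel scale is k = 1/cos φ = sec φ.
Areal scale at 71.3°: h·k = 1.000 × 3.119 = 3.119.
Areal scale at 26.4°: h·k = 1.000 × 1.116 = 1.116.
Ratio = 3.119/1.116 ≈ 2.79.

2.79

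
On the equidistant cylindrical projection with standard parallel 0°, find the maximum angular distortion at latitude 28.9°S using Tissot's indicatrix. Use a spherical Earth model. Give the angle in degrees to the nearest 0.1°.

In the plate carrée (x = Rλ, y = Rφ), meridians are true-scale (h = 1) and parallels are stretched by k = sec φ.
At 28.9°: h = 1.000, k = 1.142; principal scales a = 1.142, b = 1.000.
sin(ω/2) = (a − b)/(a + b) = 0.1423/2.142 = 0.06640, so ω = 2 arcsin(0.06640) ≈ 7.6°.

7.6°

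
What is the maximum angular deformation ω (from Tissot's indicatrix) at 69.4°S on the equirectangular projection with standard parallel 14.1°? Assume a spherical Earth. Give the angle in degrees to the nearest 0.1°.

In the equirectangular projection with standard parallel φ₀ = 14.1° (x = Rλ cos φ₀, y = Rφ), meridians are true-scale (h = 1) and the parallel scale is k = cos φ₀ / cos φ.
At 69.4°: h = 1.000, k = 2.757; principal scales a = 2.757, b = 1.000.
sin(ω/2) = (a − b)/(a + b) = 1.757/3.757 = 0.4676, so ω = 2 arcsin(0.4676) ≈ 55.8°.

55.8°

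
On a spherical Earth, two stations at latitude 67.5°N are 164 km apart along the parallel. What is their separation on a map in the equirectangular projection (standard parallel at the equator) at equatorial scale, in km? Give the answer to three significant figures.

Plate carrée maps x = Rλ, y = Rφ. The meridian scale is h = 1 and the parallel scale is k = 1/cos φ = sec φ.
Along the parallel, k = sec 67.5° = 1/0.3827 = 2.613.
Map distance = 164 × 2.613 ≈ 429 km.

429 km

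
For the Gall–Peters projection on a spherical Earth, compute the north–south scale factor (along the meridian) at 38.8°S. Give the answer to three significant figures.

1.10

The Gall–Peters projection is cylindrical equal-area with φ₀ = 45°. For cylindrical equal-area with standard parallel φ₀, h = cos φ / cos φ₀ and k = cos φ₀ / cos φ, so h·k = 1.
h = cos 38.8° / cos 45° = 0.7793/0.7071 = 1.102.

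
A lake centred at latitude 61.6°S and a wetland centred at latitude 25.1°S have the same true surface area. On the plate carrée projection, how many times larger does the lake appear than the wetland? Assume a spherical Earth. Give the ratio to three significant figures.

1.90

For the equirectangular projection with φ₀ = 0 (plate carrée), h = 1 along meridians and k = sec φ along parallels.
Areal scale at 61.6°: h·k = 1.000 × 2.103 = 2.103.
Areal scale at 25.1°: h·k = 1.000 × 1.104 = 1.104.
Ratio = 2.103/1.104 ≈ 1.90.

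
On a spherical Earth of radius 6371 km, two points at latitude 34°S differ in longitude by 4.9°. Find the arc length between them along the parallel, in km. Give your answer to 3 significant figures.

452 km

Arc length along a parallel = R cos φ · Δλ (with Δλ in radians).
= 6371 × cos 34° × (4.9° × π/180) = 6371 × 0.8290 × 0.08552 ≈ 452 km.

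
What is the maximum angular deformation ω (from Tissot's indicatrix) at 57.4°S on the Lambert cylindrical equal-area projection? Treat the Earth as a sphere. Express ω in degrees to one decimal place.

The Lambert cylindrical equal-area projection is the cylindrical equal-area projection with its standard parallel at the equator (φ₀ = 0). Cylindrical equal-area (φ₀ = 0°): h = cos φ / cos 0° along meridians, k = cos 0° / cos φ along parallels; h·k = 1.
At 57.4°: h = 0.5388, k = 1.856; principal scales a = 1.856, b = 0.5388.
sin(ω/2) = (a − b)/(a + b) = 1.317/2.395 = 0.5501, so ω = 2 arcsin(0.5501) ≈ 66.7°.

66.7°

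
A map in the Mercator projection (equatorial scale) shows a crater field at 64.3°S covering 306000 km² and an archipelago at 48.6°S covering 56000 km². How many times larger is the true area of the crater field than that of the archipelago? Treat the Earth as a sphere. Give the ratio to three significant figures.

Mercator's areal exaggeration is sec²φ; hence true area = (apparent area) · cos²φ.
True area of crater field: 306000 × cos²(64.3°) = 306000 × 0.1881 = 57550 km².
True area of archipelago: 56000 × cos²(48.6°) = 56000 × 0.4373 = 24490 km².
Ratio = 57550 / 24490 ≈ 2.35.

2.35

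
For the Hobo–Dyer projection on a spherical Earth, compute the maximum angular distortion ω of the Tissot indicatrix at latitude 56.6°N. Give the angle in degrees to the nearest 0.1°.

The Hobo–Dyer projection is cylindrical equal-area with φ₀ = 37.5°. Cylindrical equal-area (φ₀ = 37.5°): h = cos φ / cos 37.5° along meridians, k = cos 37.5° / cos φ along parallels; h·k = 1.
At 56.6°: h = 0.6939, k = 1.441; principal scales a = 1.441, b = 0.6939.
sin(ω/2) = (a − b)/(a + b) = 0.7473/2.135 = 0.3500, so ω = 2 arcsin(0.3500) ≈ 41.0°.

41.0°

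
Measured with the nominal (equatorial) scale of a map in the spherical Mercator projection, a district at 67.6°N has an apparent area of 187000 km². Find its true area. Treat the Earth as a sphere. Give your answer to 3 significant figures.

For Mercator, h = k = sec φ (a conformal cylindrical projection has a single point scale, 1/cos φ).
Areal scale = k² = sec²φ = 1/cos²(67.6°) = 1/0.3811² = 6.886.
True area = apparent / (areal scale) = 187000 / 6.886 ≈ 27200 km².

27200 km²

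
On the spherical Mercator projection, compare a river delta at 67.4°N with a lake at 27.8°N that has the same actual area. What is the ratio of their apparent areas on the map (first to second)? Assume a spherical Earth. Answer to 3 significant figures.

Mercator is conformal with k = sec φ, so areal scale = k² = sec²φ.
At 67.4°: sec²(67.4°) = 1/0.3843² = 6.771.
At 27.8°: sec²(27.8°) = 1/0.8846² = 1.278.
Ratio = 6.771/1.278 = cos²(27.8°)/cos²(67.4°) ≈ 5.30.

5.30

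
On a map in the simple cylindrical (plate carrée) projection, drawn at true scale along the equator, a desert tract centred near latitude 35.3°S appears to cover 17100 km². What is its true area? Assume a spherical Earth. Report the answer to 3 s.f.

In the plate carrée (x = Rλ, y = Rφ), meridians are true-scale (h = 1) and parallels are stretched by k = sec φ.
Areal scale = h·k = 1 × sec φ; at 35.3°, h = 1.000, k = 1.225, so h·k = 1.225.
True area = apparent / (areal scale) = 17100 / 1.225 ≈ 14000 km².

14000 km²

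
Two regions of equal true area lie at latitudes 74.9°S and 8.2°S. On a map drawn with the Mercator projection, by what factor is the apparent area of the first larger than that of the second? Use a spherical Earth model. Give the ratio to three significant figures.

Mercator areal scale is sec²φ.
At 74.9°: sec²(74.9°) = 1/0.2605² = 14.74.
At 8.2°: sec²(8.2°) = 1/0.9898² = 1.021.
Ratio = 14.74/1.021 = cos²(8.2°)/cos²(74.9°) ≈ 14.4.

14.4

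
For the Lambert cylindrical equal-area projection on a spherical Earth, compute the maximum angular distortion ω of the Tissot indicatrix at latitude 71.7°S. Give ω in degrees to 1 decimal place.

110.3°

The Lambert cylindrical equal-area projection is the cylindrical equal-area projection with its standard parallel at the equator (φ₀ = 0). Cylindrical equal-area (φ₀ = 0°): h = cos φ / cos 0° along meridians, k = cos 0° / cos φ along parallels; h·k = 1.
At 71.7°: h = 0.3140, k = 3.185; principal scales a = 3.185, b = 0.3140.
sin(ω/2) = (a − b)/(a + b) = 2.871/3.499 = 0.8205, so ω = 2 arcsin(0.8205) ≈ 110.3°.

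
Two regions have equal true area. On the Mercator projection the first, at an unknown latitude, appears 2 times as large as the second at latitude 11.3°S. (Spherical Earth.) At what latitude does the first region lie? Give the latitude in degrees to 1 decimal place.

46.1°

Mercator areal scale is sec²φ, so apparent-area ratio = sec²φ₁ / sec²φ₂ = cos²φ₂ / cos²φ₁.
cos²φ₂ / cos²φ₁ = 2  ⇒  cos φ₁ = cos 11.3° / √2 = 0.9806/1.414 = 0.6934.
φ₁ = arccos(0.6934) ≈ 46.1°.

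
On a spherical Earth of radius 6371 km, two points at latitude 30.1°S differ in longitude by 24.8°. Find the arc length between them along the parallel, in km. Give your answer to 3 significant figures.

Arc length along a parallel = R cos φ · Δλ (with Δλ in radians).
= 6371 × cos 30.1° × (24.8° × π/180) = 6371 × 0.8652 × 0.4328 ≈ 2390 km.

2390 km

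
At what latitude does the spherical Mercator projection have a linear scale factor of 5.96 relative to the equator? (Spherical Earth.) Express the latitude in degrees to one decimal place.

80.3°

Mercator scale is k = sec φ = 1/cos φ.
1/cos φ = 5.96  ⇒  cos φ = 0.1678  ⇒  φ = arccos(0.1678) ≈ 80.3°.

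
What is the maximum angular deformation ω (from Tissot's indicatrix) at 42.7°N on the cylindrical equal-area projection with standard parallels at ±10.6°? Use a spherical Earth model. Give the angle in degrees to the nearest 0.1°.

For cylindrical equal-area with standard parallel φ₀, h = cos φ / cos φ₀ and k = cos φ₀ / cos φ, so h·k = 1.
At 42.7°: h = 0.7477, k = 1.337; principal scales a = 1.337, b = 0.7477.
sin(ω/2) = (a − b)/(a + b) = 0.5898/2.085 = 0.2829, so ω = 2 arcsin(0.2829) ≈ 32.9°.

32.9°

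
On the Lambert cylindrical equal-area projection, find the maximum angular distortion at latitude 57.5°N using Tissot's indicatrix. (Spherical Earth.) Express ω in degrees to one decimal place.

67.0°

The Lambert cylindrical equal-area projection is the cylindrical equal-area projection with its standard parallel at the equator (φ₀ = 0). For cylindrical equal-area with standard parallel φ₀, h = cos φ / cos φ₀ and k = cos φ₀ / cos φ, so h·k = 1.
At 57.5°: h = 0.5373, k = 1.861; principal scales a = 1.861, b = 0.5373.
sin(ω/2) = (a − b)/(a + b) = 1.324/2.398 = 0.5520, so ω = 2 arcsin(0.5520) ≈ 67.0°.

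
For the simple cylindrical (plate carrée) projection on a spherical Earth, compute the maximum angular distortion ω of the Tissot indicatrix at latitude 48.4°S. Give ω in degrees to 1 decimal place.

Plate carrée maps x = Rλ, y = Rφ. The meridian scale is h = 1 and the parallel scale is k = 1/cos φ = sec φ.
At 48.4°: h = 1.000, k = 1.506; principal scales a = 1.506, b = 1.000.
sin(ω/2) = (a − b)/(a + b) = 0.5062/2.506 = 0.2020, so ω = 2 arcsin(0.2020) ≈ 23.3°.

23.3°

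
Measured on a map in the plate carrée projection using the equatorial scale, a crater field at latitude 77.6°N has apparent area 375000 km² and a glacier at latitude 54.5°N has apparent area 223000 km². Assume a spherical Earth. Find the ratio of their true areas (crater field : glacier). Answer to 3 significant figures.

On the plate carrée, areal scale = h·k = 1 × sec φ, so true area = apparent × cos φ.
True area of crater field: 375000 × cos(77.6°) = 375000 × 0.2147 = 80530 km².
True area of glacier: 223000 × cos(54.5°) = 223000 × 0.5807 = 129500 km².
Ratio = 80530 / 129500 ≈ 0.622.

0.622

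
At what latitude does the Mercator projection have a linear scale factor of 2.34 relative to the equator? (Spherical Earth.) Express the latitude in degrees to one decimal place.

Mercator scale is k = sec φ = 1/cos φ.
1/cos φ = 2.34  ⇒  cos φ = 0.4274  ⇒  φ = arccos(0.4274) ≈ 64.7°.

64.7°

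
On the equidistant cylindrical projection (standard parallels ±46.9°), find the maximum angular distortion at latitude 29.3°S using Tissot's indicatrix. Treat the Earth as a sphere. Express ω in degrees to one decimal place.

In the equirectangular projection with standard parallel φ₀ = 46.9° (x = Rλ cos φ₀, y = Rφ), meridians are true-scale (h = 1) and the parallel scale is k = cos φ₀ / cos φ.
At 29.3°: h = 1.000, k = 0.7835; principal scales a = 1.000, b = 0.7835.
sin(ω/2) = (a − b)/(a + b) = 0.2165/1.784 = 0.1214, so ω = 2 arcsin(0.1214) ≈ 13.9°.

13.9°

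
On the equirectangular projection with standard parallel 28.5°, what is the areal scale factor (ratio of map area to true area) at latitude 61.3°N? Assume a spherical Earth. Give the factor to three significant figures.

With standard parallel φ₀ = 28.5°, the equirectangular projection gives x = Rλ cos φ₀, y = Rφ, so h = 1 and k = cos 28.5° / cos φ.
Areal scale = h·k = 1 × cos φ₀ / cos φ; at 61.3°, h = 1.000, k = 1.830, so h·k = 1.830.

1.83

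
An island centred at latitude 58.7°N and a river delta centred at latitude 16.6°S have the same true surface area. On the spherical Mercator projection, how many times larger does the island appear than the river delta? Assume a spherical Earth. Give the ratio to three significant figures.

On Mercator, area is exaggerated by sec²φ = 1/cos²φ.
At 58.7°: sec²(58.7°) = 1/0.5195² = 3.705.
At 16.6°: sec²(16.6°) = 1/0.9583² = 1.089.
Ratio = 3.705/1.089 = cos²(16.6°)/cos²(58.7°) ≈ 3.40.

3.40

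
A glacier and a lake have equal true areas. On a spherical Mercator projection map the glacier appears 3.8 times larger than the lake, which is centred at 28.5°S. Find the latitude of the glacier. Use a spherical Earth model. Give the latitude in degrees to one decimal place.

For equal true areas on Mercator, apparent areas scale as sec²φ, so the ratio is cos²φ₂ / cos²φ₁.
cos²φ₂ / cos²φ₁ = 3.8  ⇒  cos φ₁ = cos 28.5° / √3.8 = 0.8788/1.949 = 0.4508.
φ₁ = arccos(0.4508) ≈ 63.2°.

63.2°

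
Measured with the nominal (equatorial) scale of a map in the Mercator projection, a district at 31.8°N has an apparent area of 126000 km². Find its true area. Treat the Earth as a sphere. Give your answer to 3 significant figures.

91000 km²

For Mercator, h = k = sec φ (a conformal cylindrical projection has a single point scale, 1/cos φ).
Areal scale = k² = sec²φ = 1/cos²(31.8°) = 1/0.8499² = 1.384.
True area = apparent / (areal scale) = 126000 / 1.384 ≈ 91000 km².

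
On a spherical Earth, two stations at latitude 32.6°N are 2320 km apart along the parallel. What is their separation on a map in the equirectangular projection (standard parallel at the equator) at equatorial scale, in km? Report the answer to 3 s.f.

Plate carrée maps x = Rλ, y = Rφ. The meridian scale is h = 1 and the parallel scale is k = 1/cos φ = sec φ.
Along the parallel, k = sec 32.6° = 1/0.8425 = 1.187.
Map distance = 2320 × 1.187 ≈ 2750 km.

2750 km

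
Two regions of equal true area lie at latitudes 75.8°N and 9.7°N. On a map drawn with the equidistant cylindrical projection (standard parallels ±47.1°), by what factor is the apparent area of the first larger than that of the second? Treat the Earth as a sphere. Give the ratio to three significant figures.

In the equirectangular projection with standard parallel φ₀ = 47.1° (x = Rλ cos φ₀, y = Rφ), meridians are true-scale (h = 1) and the parallel scale is k = cos φ₀ / cos φ.
Areal scale at 75.8°: h·k = 1.000 × 2.775 = 2.775.
Areal scale at 9.7°: h·k = 1.000 × 0.6906 = 0.6906.
Ratio = 2.775/0.6906 ≈ 4.02.

4.02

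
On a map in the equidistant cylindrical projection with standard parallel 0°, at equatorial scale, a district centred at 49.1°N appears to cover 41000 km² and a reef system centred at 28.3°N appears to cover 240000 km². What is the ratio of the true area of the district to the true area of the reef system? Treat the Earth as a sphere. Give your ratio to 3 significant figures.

Plate carrée has h = 1 and k = sec φ, giving areal scale sec φ; true area = (apparent area) · cos φ.
True area of district: 41000 × cos(49.1°) = 41000 × 0.6547 = 26840 km².
True area of reef system: 240000 × cos(28.3°) = 240000 × 0.8805 = 211300 km².
Ratio = 26840 / 211300 ≈ 0.127.

0.127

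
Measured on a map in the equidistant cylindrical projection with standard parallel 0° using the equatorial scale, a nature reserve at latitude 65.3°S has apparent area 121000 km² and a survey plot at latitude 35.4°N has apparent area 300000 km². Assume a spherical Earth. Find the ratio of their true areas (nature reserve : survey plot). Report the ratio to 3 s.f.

On the plate carrée, areal scale = h·k = 1 × sec φ, so true area = apparent × cos φ.
True area of nature reserve: 121000 × cos(65.3°) = 121000 × 0.4179 = 50560 km².
True area of survey plot: 300000 × cos(35.4°) = 300000 × 0.8151 = 244500 km².
Ratio = 50560 / 244500 ≈ 0.207.

0.207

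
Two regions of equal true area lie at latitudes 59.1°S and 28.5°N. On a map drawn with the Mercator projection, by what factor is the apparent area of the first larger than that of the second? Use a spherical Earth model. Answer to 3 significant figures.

2.93

Mercator is conformal with k = sec φ, so areal scale = k² = sec²φ.
At 59.1°: sec²(59.1°) = 1/0.5135² = 3.792.
At 28.5°: sec²(28.5°) = 1/0.8788² = 1.295.
Ratio = 3.792/1.295 = cos²(28.5°)/cos²(59.1°) ≈ 2.93.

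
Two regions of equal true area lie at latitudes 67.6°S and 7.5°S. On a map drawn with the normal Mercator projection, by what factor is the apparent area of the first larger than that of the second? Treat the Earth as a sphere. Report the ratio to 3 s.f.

Mercator is conformal with k = sec φ, so areal scale = k² = sec²φ.
At 67.6°: sec²(67.6°) = 1/0.3811² = 6.886.
At 7.5°: sec²(7.5°) = 1/0.9914² = 1.017.
Ratio = 6.886/1.017 = cos²(7.5°)/cos²(67.6°) ≈ 6.77.

6.77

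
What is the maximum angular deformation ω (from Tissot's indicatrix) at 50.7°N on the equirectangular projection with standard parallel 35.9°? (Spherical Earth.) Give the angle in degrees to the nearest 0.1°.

14.1°

The equidistant cylindrical projection with φ₀ = 35.9° has h = 1 (meridians true) and k = cos φ₀ / cos φ along parallels.
At 50.7°: h = 1.000, k = 1.279; principal scales a = 1.279, b = 1.000.
sin(ω/2) = (a − b)/(a + b) = 0.2789/2.279 = 0.1224, so ω = 2 arcsin(0.1224) ≈ 14.1°.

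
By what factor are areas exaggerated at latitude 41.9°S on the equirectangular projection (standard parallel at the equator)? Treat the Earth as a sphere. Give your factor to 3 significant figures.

1.34

For the equirectangular projection with φ₀ = 0 (plate carrée), h = 1 along meridians and k = sec φ along parallels.
Areal scale = h·k = 1 × sec φ; at 41.9°, h = 1.000, k = 1.344, so h·k = 1.344.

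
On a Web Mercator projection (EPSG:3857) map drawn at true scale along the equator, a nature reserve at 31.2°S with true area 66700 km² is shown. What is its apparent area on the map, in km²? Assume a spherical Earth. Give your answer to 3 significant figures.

For Mercator, h = k = sec φ (a conformal cylindrical projection has a single point scale, 1/cos φ).
Areal scale = k² = sec²φ = 1/cos²(31.2°) = 1/0.8554² = 1.367.
Apparent area = 66700 × 1.367 ≈ 91200 km².

91200 km²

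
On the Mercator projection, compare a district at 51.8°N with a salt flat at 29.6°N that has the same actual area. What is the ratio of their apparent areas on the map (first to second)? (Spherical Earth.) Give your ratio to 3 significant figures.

Mercator is conformal with k = sec φ, so areal scale = k² = sec²φ.
At 51.8°: sec²(51.8°) = 1/0.6184² = 2.615.
At 29.6°: sec²(29.6°) = 1/0.8695² = 1.323.
Ratio = 2.615/1.323 = cos²(29.6°)/cos²(51.8°) ≈ 1.98.

1.98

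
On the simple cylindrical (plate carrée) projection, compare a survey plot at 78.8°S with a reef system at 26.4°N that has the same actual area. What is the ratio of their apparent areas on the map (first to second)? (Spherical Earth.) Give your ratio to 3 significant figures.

In the plate carrée (x = Rλ, y = Rφ), meridians are true-scale (h = 1) and parallels are stretched by k = sec φ.
Areal scale at 78.8°: h·k = 1.000 × 5.148 = 5.148.
Areal scale at 26.4°: h·k = 1.000 × 1.116 = 1.116.
Ratio = 5.148/1.116 ≈ 4.61.

4.61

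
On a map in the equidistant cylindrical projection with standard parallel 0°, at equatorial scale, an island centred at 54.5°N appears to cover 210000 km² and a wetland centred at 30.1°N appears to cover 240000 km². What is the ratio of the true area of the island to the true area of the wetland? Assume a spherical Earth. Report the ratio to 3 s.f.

On the plate carrée, areal scale = h·k = 1 × sec φ, so true area = apparent × cos φ.
True area of island: 210000 × cos(54.5°) = 210000 × 0.5807 = 121900 km².
True area of wetland: 240000 × cos(30.1°) = 240000 × 0.8652 = 207600 km².
Ratio = 121900 / 207600 ≈ 0.587.

0.587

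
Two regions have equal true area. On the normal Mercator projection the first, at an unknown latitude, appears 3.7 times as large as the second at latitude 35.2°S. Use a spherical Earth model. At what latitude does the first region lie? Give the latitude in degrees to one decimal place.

64.9°

Mercator areal scale is sec²φ, so apparent-area ratio = sec²φ₁ / sec²φ₂ = cos²φ₂ / cos²φ₁.
cos²φ₂ / cos²φ₁ = 3.7  ⇒  cos φ₁ = cos 35.2° / √3.7 = 0.8171/1.924 = 0.4248.
φ₁ = arccos(0.4248) ≈ 64.9°.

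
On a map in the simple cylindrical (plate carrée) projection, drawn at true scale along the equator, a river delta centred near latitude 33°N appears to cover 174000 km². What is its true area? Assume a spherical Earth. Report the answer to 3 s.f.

In the plate carrée (x = Rλ, y = Rφ), meridians are true-scale (h = 1) and parallels are stretched by k = sec φ.
Areal scale = h·k = 1 × sec φ; at 33°, h = 1.000, k = 1.192, so h·k = 1.192.
True area = apparent / (areal scale) = 174000 / 1.192 ≈ 146000 km².

146000 km²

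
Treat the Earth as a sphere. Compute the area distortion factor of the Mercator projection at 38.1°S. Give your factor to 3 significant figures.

Mercator is conformal, so the point scale is isotropic: h = k = sec φ = 1/cos φ.
Areal scale = k² = sec²φ = 1/cos²(38.1°) = 1/0.7869² = 1.615.

1.61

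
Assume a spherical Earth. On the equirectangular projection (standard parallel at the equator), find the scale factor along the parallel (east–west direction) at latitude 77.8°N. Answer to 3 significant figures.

4.73

In the plate carrée (x = Rλ, y = Rφ), meridians are true-scale (h = 1) and parallels are stretched by k = sec φ.
k = 1/cos 77.8° = 1/0.2113 = 4.732.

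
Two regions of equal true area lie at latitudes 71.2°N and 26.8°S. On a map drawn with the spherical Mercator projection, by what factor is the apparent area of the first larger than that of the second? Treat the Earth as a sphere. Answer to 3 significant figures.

7.67

On Mercator, area is exaggerated by sec²φ = 1/cos²φ.
At 71.2°: sec²(71.2°) = 1/0.3223² = 9.629.
At 26.8°: sec²(26.8°) = 1/0.8926² = 1.255.
Ratio = 9.629/1.255 = cos²(26.8°)/cos²(71.2°) ≈ 7.67.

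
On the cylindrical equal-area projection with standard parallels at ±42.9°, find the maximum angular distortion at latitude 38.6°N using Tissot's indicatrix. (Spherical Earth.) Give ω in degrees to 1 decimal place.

7.4°

A cylindrical equal-area projection with standard parallel φ₀ has meridian scale h = cos φ / cos φ₀ and parallel scale k = cos φ₀ / cos φ (so areas are preserved, h·k = 1).
At 38.6°: h = 1.067, k = 0.9373; principal scales a = 1.067, b = 0.9373.
sin(ω/2) = (a − b)/(a + b) = 0.1295/2.004 = 0.06463, so ω = 2 arcsin(0.06463) ≈ 7.4°.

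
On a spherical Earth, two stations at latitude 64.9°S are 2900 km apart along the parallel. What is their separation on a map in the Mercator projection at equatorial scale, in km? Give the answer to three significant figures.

6840 km

For Mercator, h = k = sec φ (a conformal cylindrical projection has a single point scale, 1/cos φ).
Along the parallel, k = sec 64.9° = 1/0.4242 = 2.357.
Map distance = 2900 × 2.357 ≈ 6840 km.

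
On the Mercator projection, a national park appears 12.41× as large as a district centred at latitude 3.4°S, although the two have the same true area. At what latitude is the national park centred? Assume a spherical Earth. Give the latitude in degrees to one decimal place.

On Mercator, (apparent₁)/(apparent₂) = sec²φ₁ / sec²φ₂ when true areas are equal.
cos²φ₂ / cos²φ₁ = 12.41  ⇒  cos φ₁ = cos 3.4° / √12.41 = 0.9982/3.523 = 0.2834.
φ₁ = arccos(0.2834) ≈ 73.5°.

73.5°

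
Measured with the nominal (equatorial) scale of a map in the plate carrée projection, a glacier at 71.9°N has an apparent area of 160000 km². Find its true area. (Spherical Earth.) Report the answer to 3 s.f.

49700 km²

Plate carrée maps x = Rλ, y = Rφ. The meridian scale is h = 1 and the parallel scale is k = 1/cos φ = sec φ.
Areal scale = h·k = 1 × sec φ; at 71.9°, h = 1.000, k = 3.219, so h·k = 3.219.
True area = apparent / (areal scale) = 160000 / 3.219 ≈ 49700 km².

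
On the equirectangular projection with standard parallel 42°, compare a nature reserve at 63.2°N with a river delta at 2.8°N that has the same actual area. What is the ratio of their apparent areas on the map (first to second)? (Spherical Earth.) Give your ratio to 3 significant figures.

With standard parallel φ₀ = 42°, the equirectangular projection gives x = Rλ cos φ₀, y = Rφ, so h = 1 and k = cos 42° / cos φ.
Areal scale at 63.2°: h·k = 1.000 × 1.648 = 1.648.
Areal scale at 2.8°: h·k = 1.000 × 0.7440 = 0.7440.
Ratio = 1.648/0.7440 ≈ 2.22.

2.22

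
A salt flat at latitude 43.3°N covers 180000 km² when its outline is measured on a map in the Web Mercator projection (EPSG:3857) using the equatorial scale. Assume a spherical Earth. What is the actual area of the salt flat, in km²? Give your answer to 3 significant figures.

For Mercator, h = k = sec φ (a conformal cylindrical projection has a single point scale, 1/cos φ).
Areal scale = k² = sec²φ = 1/cos²(43.3°) = 1/0.7278² = 1.888.
True area = apparent / (areal scale) = 180000 / 1.888 ≈ 95300 km².

95300 km²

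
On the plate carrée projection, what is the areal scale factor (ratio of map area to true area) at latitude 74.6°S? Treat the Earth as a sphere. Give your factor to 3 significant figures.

3.77

In the plate carrée (x = Rλ, y = Rφ), meridians are true-scale (h = 1) and parallels are stretched by k = sec φ.
Areal scale = h·k = 1 × sec φ; at 74.6°, h = 1.000, k = 3.766, so h·k = 3.766.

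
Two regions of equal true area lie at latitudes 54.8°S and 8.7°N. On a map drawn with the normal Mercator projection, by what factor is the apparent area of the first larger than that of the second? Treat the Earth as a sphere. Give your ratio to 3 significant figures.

On Mercator, area is exaggerated by sec²φ = 1/cos²φ.
At 54.8°: sec²(54.8°) = 1/0.5764² = 3.010.
At 8.7°: sec²(8.7°) = 1/0.9885² = 1.023.
Ratio = 3.010/1.023 = cos²(8.7°)/cos²(54.8°) ≈ 2.94.

2.94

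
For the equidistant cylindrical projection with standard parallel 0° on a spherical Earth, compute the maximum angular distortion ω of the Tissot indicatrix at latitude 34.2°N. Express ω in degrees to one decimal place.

In the plate carrée (x = Rλ, y = Rφ), meridians are true-scale (h = 1) and parallels are stretched by k = sec φ.
At 34.2°: h = 1.000, k = 1.209; principal scales a = 1.209, b = 1.000.
sin(ω/2) = (a − b)/(a + b) = 0.2091/2.209 = 0.09464, so ω = 2 arcsin(0.09464) ≈ 10.9°.

10.9°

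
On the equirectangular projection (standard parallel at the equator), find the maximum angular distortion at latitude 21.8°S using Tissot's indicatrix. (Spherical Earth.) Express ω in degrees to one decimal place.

In the plate carrée (x = Rλ, y = Rφ), meridians are true-scale (h = 1) and parallels are stretched by k = sec φ.
At 21.8°: h = 1.000, k = 1.077; principal scales a = 1.077, b = 1.000.
sin(ω/2) = (a − b)/(a + b) = 0.07702/2.077 = 0.03708, so ω = 2 arcsin(0.03708) ≈ 4.3°.

4.3°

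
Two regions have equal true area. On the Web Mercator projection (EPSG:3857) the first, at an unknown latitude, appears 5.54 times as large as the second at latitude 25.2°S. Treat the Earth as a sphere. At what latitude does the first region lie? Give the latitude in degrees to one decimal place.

For equal true areas on Mercator, apparent areas scale as sec²φ, so the ratio is cos²φ₂ / cos²φ₁.
cos²φ₂ / cos²φ₁ = 5.54  ⇒  cos φ₁ = cos 25.2° / √5.54 = 0.9048/2.354 = 0.3844.
φ₁ = arccos(0.3844) ≈ 67.4°.

67.4°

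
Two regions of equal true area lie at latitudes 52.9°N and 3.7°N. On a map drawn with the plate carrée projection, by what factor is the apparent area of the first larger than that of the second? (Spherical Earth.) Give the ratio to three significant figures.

Plate carrée maps x = Rλ, y = Rφ. The meridian scale is h = 1 and the parallel scale is k = 1/cos φ = sec φ.
Areal scale at 52.9°: h·k = 1.000 × 1.658 = 1.658.
Areal scale at 3.7°: h·k = 1.000 × 1.002 = 1.002.
Ratio = 1.658/1.002 ≈ 1.65.

1.65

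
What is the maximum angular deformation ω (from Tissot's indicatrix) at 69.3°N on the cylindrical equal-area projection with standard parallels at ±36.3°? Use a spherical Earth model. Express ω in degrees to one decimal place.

85.3°

A cylindrical equal-area projection with standard parallel φ₀ has meridian scale h = cos φ / cos φ₀ and parallel scale k = cos φ₀ / cos φ (so areas are preserved, h·k = 1).
At 69.3°: h = 0.4386, k = 2.280; principal scales a = 2.280, b = 0.4386.
sin(ω/2) = (a − b)/(a + b) = 1.841/2.719 = 0.6773, so ω = 2 arcsin(0.6773) ≈ 85.3°.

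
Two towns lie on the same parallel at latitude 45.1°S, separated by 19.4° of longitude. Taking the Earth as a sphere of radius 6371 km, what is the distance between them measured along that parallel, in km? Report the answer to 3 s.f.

Arc length along a parallel = R cos φ · Δλ (with Δλ in radians).
= 6371 × cos 45.1° × (19.4° × π/180) = 6371 × 0.7059 × 0.3386 ≈ 1520 km.

1520 km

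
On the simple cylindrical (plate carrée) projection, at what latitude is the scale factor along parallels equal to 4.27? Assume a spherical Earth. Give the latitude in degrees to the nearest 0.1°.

Plate carrée: h = 1, k = sec φ along parallels.
sec φ = 4.27  ⇒  cos φ = 0.2342  ⇒  φ ≈ 76.5°.

76.5°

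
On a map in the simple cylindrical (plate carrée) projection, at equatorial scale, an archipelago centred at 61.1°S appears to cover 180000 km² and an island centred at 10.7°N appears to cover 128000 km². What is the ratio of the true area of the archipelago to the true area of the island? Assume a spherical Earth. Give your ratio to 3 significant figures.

On the plate carrée, areal scale = h·k = 1 × sec φ, so true area = apparent × cos φ.
True area of archipelago: 180000 × cos(61.1°) = 180000 × 0.4833 = 86990 km².
True area of island: 128000 × cos(10.7°) = 128000 × 0.9826 = 125800 km².
Ratio = 86990 / 125800 ≈ 0.692.

0.692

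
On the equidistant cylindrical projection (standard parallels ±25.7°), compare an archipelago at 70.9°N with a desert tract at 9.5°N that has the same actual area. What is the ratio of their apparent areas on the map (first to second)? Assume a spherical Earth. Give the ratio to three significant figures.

3.01

With standard parallel φ₀ = 25.7°, the equirectangular projection gives x = Rλ cos φ₀, y = Rφ, so h = 1 and k = cos 25.7° / cos φ.
Areal scale at 70.9°: h·k = 1.000 × 2.754 = 2.754.
Areal scale at 9.5°: h·k = 1.000 × 0.9136 = 0.9136.
Ratio = 2.754/0.9136 ≈ 3.01.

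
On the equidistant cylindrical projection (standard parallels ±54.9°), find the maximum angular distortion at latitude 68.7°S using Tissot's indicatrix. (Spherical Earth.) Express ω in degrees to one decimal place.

In the equirectangular projection with standard parallel φ₀ = 54.9° (x = Rλ cos φ₀, y = Rφ), meridians are true-scale (h = 1) and the parallel scale is k = cos φ₀ / cos φ.
At 68.7°: h = 1.000, k = 1.583; principal scales a = 1.583, b = 1.000.
sin(ω/2) = (a − b)/(a + b) = 0.5829/2.583 = 0.2257, so ω = 2 arcsin(0.2257) ≈ 26.1°.

26.1°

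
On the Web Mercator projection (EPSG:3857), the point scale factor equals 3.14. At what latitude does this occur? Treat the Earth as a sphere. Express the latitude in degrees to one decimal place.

71.4°

Mercator scale is k = sec φ = 1/cos φ.
1/cos φ = 3.14  ⇒  cos φ = 0.3185  ⇒  φ = arccos(0.3185) ≈ 71.4°.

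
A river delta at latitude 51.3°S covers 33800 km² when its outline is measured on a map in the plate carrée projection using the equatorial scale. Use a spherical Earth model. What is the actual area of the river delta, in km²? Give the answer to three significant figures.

Plate carrée maps x = Rλ, y = Rφ. The meridian scale is h = 1 and the parallel scale is k = 1/cos φ = sec φ.
Areal scale = h·k = 1 × sec φ; at 51.3°, h = 1.000, k = 1.599, so h·k = 1.599.
True area = apparent / (areal scale) = 33800 / 1.599 ≈ 21100 km².

21100 km²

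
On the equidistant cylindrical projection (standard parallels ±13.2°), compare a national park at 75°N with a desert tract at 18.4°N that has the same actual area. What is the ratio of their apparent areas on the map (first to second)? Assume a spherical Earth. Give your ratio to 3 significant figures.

3.67

The equidistant cylindrical projection with φ₀ = 13.2° has h = 1 (meridians true) and k = cos φ₀ / cos φ along parallels.
Areal scale at 75°: h·k = 1.000 × 3.762 = 3.762.
Areal scale at 18.4°: h·k = 1.000 × 1.026 = 1.026.
Ratio = 3.762/1.026 ≈ 3.67.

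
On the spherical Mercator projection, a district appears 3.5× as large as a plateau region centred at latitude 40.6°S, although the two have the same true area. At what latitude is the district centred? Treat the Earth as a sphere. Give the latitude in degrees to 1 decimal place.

Mercator areal scale is sec²φ, so apparent-area ratio = sec²φ₁ / sec²φ₂ = cos²φ₂ / cos²φ₁.
cos²φ₂ / cos²φ₁ = 3.5  ⇒  cos φ₁ = cos 40.6° / √3.5 = 0.7593/1.871 = 0.4058.
φ₁ = arccos(0.4058) ≈ 66.1°.

66.1°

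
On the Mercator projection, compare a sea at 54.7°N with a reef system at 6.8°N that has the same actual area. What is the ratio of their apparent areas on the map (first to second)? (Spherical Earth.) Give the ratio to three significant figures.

2.95

On Mercator, area is exaggerated by sec²φ = 1/cos²φ.
At 54.7°: sec²(54.7°) = 1/0.5779² = 2.995.
At 6.8°: sec²(6.8°) = 1/0.9930² = 1.014.
Ratio = 2.995/1.014 = cos²(6.8°)/cos²(54.7°) ≈ 2.95.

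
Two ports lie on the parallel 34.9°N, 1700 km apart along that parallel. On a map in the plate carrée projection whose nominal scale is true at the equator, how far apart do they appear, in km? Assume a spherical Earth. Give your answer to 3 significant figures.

Plate carrée maps x = Rλ, y = Rφ. The meridian scale is h = 1 and the parallel scale is k = 1/cos φ = sec φ.
Along the parallel, k = sec 34.9° = 1/0.8202 = 1.219.
Map distance = 1700 × 1.219 ≈ 2070 km.

2070 km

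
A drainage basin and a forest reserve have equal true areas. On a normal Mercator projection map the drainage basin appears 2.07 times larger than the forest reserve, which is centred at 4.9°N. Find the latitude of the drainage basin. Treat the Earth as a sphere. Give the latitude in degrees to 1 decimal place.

On Mercator, (apparent₁)/(apparent₂) = sec²φ₁ / sec²φ₂ when true areas are equal.
cos²φ₂ / cos²φ₁ = 2.07  ⇒  cos φ₁ = cos 4.9° / √2.07 = 0.9963/1.439 = 0.6925.
φ₁ = arccos(0.6925) ≈ 46.2°.

46.2°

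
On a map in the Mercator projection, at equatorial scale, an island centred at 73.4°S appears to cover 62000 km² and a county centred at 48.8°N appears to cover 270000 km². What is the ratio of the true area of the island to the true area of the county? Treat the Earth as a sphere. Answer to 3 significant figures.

Since Mercator area scale is 1/cos²φ, the true area equals the apparent area multiplied by cos²φ.
True area of island: 62000 × cos²(73.4°) = 62000 × 0.08162 = 5060 km².
True area of county: 270000 × cos²(48.8°) = 270000 × 0.4339 = 117100 km².
Ratio = 5060 / 117100 ≈ 0.0432.

0.0432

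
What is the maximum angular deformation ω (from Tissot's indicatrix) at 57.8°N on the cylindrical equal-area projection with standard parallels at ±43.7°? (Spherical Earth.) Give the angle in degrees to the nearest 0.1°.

For cylindrical equal-area with standard parallel φ₀, h = cos φ / cos φ₀ and k = cos φ₀ / cos φ, so h·k = 1.
At 57.8°: h = 0.7371, k = 1.357; principal scales a = 1.357, b = 0.7371.
sin(ω/2) = (a − b)/(a + b) = 0.6197/2.094 = 0.2959, so ω = 2 arcsin(0.2959) ≈ 34.4°.

34.4°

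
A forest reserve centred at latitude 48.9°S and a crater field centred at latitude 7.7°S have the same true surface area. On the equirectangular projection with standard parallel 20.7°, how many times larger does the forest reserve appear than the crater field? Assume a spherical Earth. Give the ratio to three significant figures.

1.51

The equidistant cylindrical projection with φ₀ = 20.7° has h = 1 (meridians true) and k = cos φ₀ / cos φ along parallels.
Areal scale at 48.9°: h·k = 1.000 × 1.423 = 1.423.
Areal scale at 7.7°: h·k = 1.000 × 0.9440 = 0.9440.
Ratio = 1.423/0.9440 ≈ 1.51.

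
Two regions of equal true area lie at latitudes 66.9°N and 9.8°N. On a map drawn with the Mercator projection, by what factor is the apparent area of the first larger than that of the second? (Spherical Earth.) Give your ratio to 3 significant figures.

6.31

Mercator areal scale is sec²φ.
At 66.9°: sec²(66.9°) = 1/0.3923² = 6.497.
At 9.8°: sec²(9.8°) = 1/0.9854² = 1.030.
Ratio = 6.497/1.030 = cos²(9.8°)/cos²(66.9°) ≈ 6.31.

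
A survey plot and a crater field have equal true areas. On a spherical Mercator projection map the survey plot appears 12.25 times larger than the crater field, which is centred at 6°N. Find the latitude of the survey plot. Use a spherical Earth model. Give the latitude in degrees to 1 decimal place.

73.5°

For equal true areas on Mercator, apparent areas scale as sec²φ, so the ratio is cos²φ₂ / cos²φ₁.
cos²φ₂ / cos²φ₁ = 12.25  ⇒  cos φ₁ = cos 6° / √12.25 = 0.9945/3.500 = 0.2841.
φ₁ = arccos(0.2841) ≈ 73.5°.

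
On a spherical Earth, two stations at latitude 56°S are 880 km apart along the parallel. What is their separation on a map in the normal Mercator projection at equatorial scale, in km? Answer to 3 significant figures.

For Mercator, h = k = sec φ (a conformal cylindrical projection has a single point scale, 1/cos φ).
Along the parallel, k = sec 56° = 1/0.5592 = 1.788.
Map distance = 880 × 1.788 ≈ 1570 km.

1570 km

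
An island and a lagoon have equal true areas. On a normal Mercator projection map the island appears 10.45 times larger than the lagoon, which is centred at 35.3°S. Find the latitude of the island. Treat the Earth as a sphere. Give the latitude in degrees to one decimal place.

75.4°

On Mercator, (apparent₁)/(apparent₂) = sec²φ₁ / sec²φ₂ when true areas are equal.
cos²φ₂ / cos²φ₁ = 10.45  ⇒  cos φ₁ = cos 35.3° / √10.45 = 0.8161/3.233 = 0.2525.
φ₁ = arccos(0.2525) ≈ 75.4°.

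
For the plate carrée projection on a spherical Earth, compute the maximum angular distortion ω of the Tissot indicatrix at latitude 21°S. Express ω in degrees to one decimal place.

3.9°

In the plate carrée (x = Rλ, y = Rφ), meridians are true-scale (h = 1) and parallels are stretched by k = sec φ.
At 21°: h = 1.000, k = 1.071; principal scales a = 1.071, b = 1.000.
sin(ω/2) = (a − b)/(a + b) = 0.07114/2.071 = 0.03435, so ω = 2 arcsin(0.03435) ≈ 3.9°.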